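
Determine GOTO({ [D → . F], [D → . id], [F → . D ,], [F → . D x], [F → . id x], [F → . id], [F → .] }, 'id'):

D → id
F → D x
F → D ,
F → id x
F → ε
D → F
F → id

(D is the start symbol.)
{ [D → id .], [F → id . x], [F → id .] }

GOTO(I, 'id') = CLOSURE({ [A → αX.β] : [A → α.Xβ] ∈ I, X = 'id' })

Items with dot before 'id', with the dot advanced:
  [D → . id] → [D → id .]
  [F → . id] → [F → id .]
  [F → . id x] → [F → id . x]
Closure adds nothing (no advanced item has the dot before a non-terminal).

GOTO = { [D → id .], [F → id . x], [F → id .] }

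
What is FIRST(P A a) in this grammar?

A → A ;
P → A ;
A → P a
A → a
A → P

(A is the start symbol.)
FIRST sets of the non-terminals involved (from the grammar, by fixed-point iteration):
  FIRST(P) = { 'a' }

To compute FIRST(P A a), process the symbols left to right:
Symbol P is a non-terminal. Add FIRST(P) \ {ε} = { 'a' }
P is not nullable (ε ∉ FIRST(P)), so stop here.
FIRST(P A a) = { 'a' }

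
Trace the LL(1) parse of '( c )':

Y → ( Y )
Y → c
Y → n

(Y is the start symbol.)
Stack is shown with the top on the left.

Stack    Input    Action
------------------------
Y $      ( c ) $  output Y → ( Y )
( Y ) $  ( c ) $  match '('
Y ) $    c ) $    output Y → c
c ) $    c ) $    match 'c'
) $      ) $      match ')'
$        $        accept

The string is accepted.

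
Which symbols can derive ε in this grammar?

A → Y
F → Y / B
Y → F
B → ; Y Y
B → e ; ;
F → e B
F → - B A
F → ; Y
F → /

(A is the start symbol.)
None

A non-terminal is nullable if it can derive ε (the empty string): either it has an ε-production, or it has a production whose right-hand side consists entirely of nullable non-terminals.

There are no ε-productions, so no non-terminal can derive ε.
No non-terminals are nullable.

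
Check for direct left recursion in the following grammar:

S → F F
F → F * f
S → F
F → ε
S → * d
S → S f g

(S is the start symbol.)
Direct left recursion occurs when N → N α for some non-terminal N (the right-hand side begins with the left-hand side itself).

S → F F: starts with F
F → F * f: LEFT RECURSIVE (starts with F)
S → F: starts with F
F → ε: starts with ε
S → * d: starts with '*'
S → S f g: LEFT RECURSIVE (starts with S)

The grammar has direct left recursion on: F, S.

Answer: Yes, F, S are left-recursive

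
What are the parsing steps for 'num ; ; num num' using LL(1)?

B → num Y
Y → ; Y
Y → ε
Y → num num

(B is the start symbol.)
Stack is shown with the top on the left.

Stack      Input              Action
------------------------------------
B $        num ; ; num num $  output B → num Y
num Y $    num ; ; num num $  match 'num'
Y $        ; ; num num $      output Y → ; Y
; Y $      ; ; num num $      match ';'
Y $        ; num num $        output Y → ; Y
; Y $      ; num num $        match ';'
Y $        num num $          output Y → num num
num num $  num num $          match 'num'
num $      num $              match 'num'
$          $                  accept

The string is accepted.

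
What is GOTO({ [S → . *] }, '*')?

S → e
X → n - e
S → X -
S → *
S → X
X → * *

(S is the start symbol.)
{ [S → * .] }

GOTO(I, '*') = CLOSURE({ [A → αX.β] : [A → α.Xβ] ∈ I, X = '*' })

Items with dot before '*', with the dot advanced:
  [S → . *] → [S → * .]
Closure adds nothing (no advanced item has the dot before a non-terminal).

GOTO = { [S → * .] }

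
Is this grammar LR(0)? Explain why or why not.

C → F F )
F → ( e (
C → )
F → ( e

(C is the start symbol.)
Augment with C' → C and build the canonical LR(0) collection (I0 = CLOSURE({[C' → . C]}), then GOTO on every symbol after a dot until no new states appear). It has 9 states:
  I0: { [C → . )], [C → . F F )], [C' → . C], [F → . ( e (], [F → . ( e] }  — shift
  I1: { [F → ( . e (], [F → ( . e] }  — shift
  I2: { [C → ) .] }  — reduce
  I3: { [C' → C .] }  — accept
  I4: { [C → F . F )], [F → . ( e (], [F → . ( e] }  — shift
  I5: { [C → F F . )] }  — shift
  I6: { [C → F F ) .] }  — reduce
  I7: { [F → ( e . (], [F → ( e .] }  — shift, reduce
  I8: { [F → ( e ( .] }  — reduce

Conflict in state I7:
  Shift-reduce conflict between [F → ( e .] and [F → ( e . (]
So the grammar is NOT LR(0).

Answer: No. Shift-reduce conflict between [F → ( e .] and [F → ( e . (]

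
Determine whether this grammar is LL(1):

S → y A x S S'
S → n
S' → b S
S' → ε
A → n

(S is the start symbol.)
No. Predict set conflict for S': { 'b' }

Relevant sets:
  FOLLOW(S') = { $, 'b' }

For S:
  PREDICT(S → y A x S S') = { 'y' }
  PREDICT(S → n) = { 'n' }
For S':
  PREDICT(S' → b S) = { 'b' }
  PREDICT(S' → ε) = { $, 'b' }
A has a single production, so nothing to check there.

Conflict found: Predict set conflict for S': { 'b' }
The grammar is NOT LL(1).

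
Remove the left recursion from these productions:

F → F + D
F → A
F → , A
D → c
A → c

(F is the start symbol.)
F is directly left-recursive. The standard transformation for
  A → A α₁ | ... | A α_m | β₁ | ... | β_n
is
  A  → β₁ A' | ... | β_n A'
  A' → α₁ A' | ... | α_m A' | ε

F → A becomes F → A F'
F → , A becomes F → , A F'
F → F + D becomes F' → + D F'
Add F' → ε

Productions for other non-terminals are unchanged:
  D → c
  A → c

Resulting grammar:
F → A F'
F → , A F'
F' → + D F'
F' → ε
D → c
A → c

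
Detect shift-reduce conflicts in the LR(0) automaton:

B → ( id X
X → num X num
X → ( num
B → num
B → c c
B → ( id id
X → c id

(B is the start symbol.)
No shift-reduce conflicts

A shift-reduce conflict occurs when an LR(0) state has both:
  - a complete (reduce) item [A → α .] (dot at the end), and
  - a shift item [B → β . c γ] (dot before a terminal).

Augment with B' → B and build the canonical LR(0) collection (I0 = CLOSURE({[B' → . B]}), then GOTO on every symbol after a dot until no new states appear). It has 16 states:
  I0: { [B → . ( id X], [B → . ( id id], [B → . c c], [B → . num], [B' → . B] }  — shift
  I1: { [B → ( . id X], [B → ( . id id] }  — shift
  I2: { [B' → B .] }  — accept
  I3: { [B → c . c] }  — shift
  I4: { [B → num .] }  — reduce
  I5: { [B → c c .] }  — reduce
  I6: { [B → ( id . X], [B → ( id . id], [X → . ( num], [X → . c id], [X → . num X num] }  — shift
  I7: { [X → ( . num] }  — shift
  I8: { [B → ( id X .] }  — reduce
  I9: { [X → c . id] }  — shift
  I10: { [B → ( id id .] }  — reduce
  I11: { [X → . ( num], [X → . c id], [X → . num X num], [X → num . X num] }  — shift
  I12: { [X → num X . num] }  — shift
  I13: { [X → num X num .] }  — reduce
  I14: { [X → c id .] }  — reduce
  I15: { [X → ( num .] }  — reduce

No state contains both a complete item and a shift item.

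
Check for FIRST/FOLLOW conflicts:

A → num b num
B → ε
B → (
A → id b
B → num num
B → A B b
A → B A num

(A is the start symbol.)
A FIRST/FOLLOW conflict occurs when a non-terminal N has a nullable alternative N → β (β ⇒* ε) and another alternative N → α with FIRST(α) ∩ FOLLOW(N) ≠ ∅: on such a lookahead the parser cannot decide between expanding α and letting N vanish via β.

Nullable non-terminals: B.
FIRST sets used below: FIRST(A) = { '(', 'id', 'num' }

B: nullable alternative(s) B → ε; FOLLOW(B) = { '(', 'b', 'id', 'num' }
  B → ε: FIRST \ {ε} = { } — this is the only nullable alternative, skip
  B → (: FIRST \ {ε} = { '(' } — overlaps FOLLOW(B) on { '(' }: CONFLICT
  B → num num: FIRST \ {ε} = { 'num' } — overlaps FOLLOW(B) on { 'num' }: CONFLICT
  B → A B b: FIRST \ {ε} = { '(', 'id', 'num' } — overlaps FOLLOW(B) on { '(', 'id', 'num' }: CONFLICT

A has no nullable alternative, so no FIRST/FOLLOW check is needed there.

So the grammar has 3 FIRST/FOLLOW conflicts (marked CONFLICT above).

Answer: Yes. B → '(' with FOLLOW(B) on { '(' }; B → num num with FOLLOW(B) on { 'num' }; B → A B b with FOLLOW(B) on { '(', 'id', 'num' }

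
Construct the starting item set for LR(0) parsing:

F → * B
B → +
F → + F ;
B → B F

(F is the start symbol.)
{ [F → . * B], [F → . + F ;], [F' → . F] }

First, augment the grammar with F' → F
I₀ = CLOSURE({ [F' → . F] }):
  [F' → . F] has the dot before F: add [F → . * B], [F → . + F ;]
No further items can be added.

I₀ = { [F → . * B], [F → . + F ;], [F' → . F] }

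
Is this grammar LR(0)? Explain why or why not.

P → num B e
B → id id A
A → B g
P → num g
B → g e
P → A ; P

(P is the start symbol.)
A grammar is LR(0) if no state in the canonical LR(0) collection has:
  - both a shift item (dot before a terminal) and a complete item (shift-reduce conflict), or
  - two or more complete items (reduce-reduce conflict; the accept item [P' → P .] counts as a complete item here).

Augment with P' → P and build the canonical LR(0) collection (I0 = CLOSURE({[P' → . P]}), then GOTO on every symbol after a dot until no new states appear). It has 16 states:
  I0: { [A → . B g], [B → . g e], [B → . id id A], [P → . A ; P], [P → . num B e], [P → . num g], [P' → . P] }  — shift
  I1: { [P → A . ; P] }  — shift
  I2: { [A → B . g] }  — shift
  I3: { [P' → P .] }  — accept
  I4: { [B → g . e] }  — shift
  I5: { [B → id . id A] }  — shift
  I6: { [B → . g e], [B → . id id A], [P → num . B e], [P → num . g] }  — shift
  I7: { [P → num B . e] }  — shift
  I8: { [B → g . e], [P → num g .] }  — shift, reduce
  I9: { [B → g e .] }  — reduce
  I10: { [P → num B e .] }  — reduce
  I11: { [A → . B g], [B → . g e], [B → . id id A], [B → id id . A] }  — shift
  I12: { [B → id id A .] }  — reduce
  I13: { [A → B g .] }  — reduce
  I14: { [A → . B g], [B → . g e], [B → . id id A], [P → . A ; P], [P → . num B e], [P → . num g], [P → A ; . P] }  — shift
  I15: { [P → A ; P .] }  — reduce

Conflict in state I8:
  Shift-reduce conflict between [P → num g .] and [B → g . e]
So the grammar is NOT LR(0).

Answer: No. Shift-reduce conflict between [P → num g .] and [B → g . e]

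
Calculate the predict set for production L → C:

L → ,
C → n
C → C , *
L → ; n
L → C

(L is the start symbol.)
{ 'n' }

PREDICT(L → C) = (FIRST(RHS) \ {ε}) ∪ (FOLLOW(L) if ε ∈ FIRST(RHS), i.e. RHS ⇒* ε)
FIRST(C) = { 'n' }
FIRST(C) = { 'n' }
ε ∉ FIRST(C), so FOLLOW(L) is not added.
PREDICT(L → C) = { 'n' }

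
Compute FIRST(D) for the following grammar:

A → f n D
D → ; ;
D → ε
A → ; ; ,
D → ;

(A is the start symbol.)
{ ';', ε }

To compute FIRST(D), examine every production with D on the left-hand side, reading each right-hand side left to right until a non-nullable symbol is reached.

From D → ; ;:
  - ';' is a terminal: add ';' and stop
From D → ε:
  - ε-production, so ε ∈ FIRST(D)
From D → ;:
  - ';' is a terminal: add ';' and stop

Collecting: FIRST(D) = { ';', ε }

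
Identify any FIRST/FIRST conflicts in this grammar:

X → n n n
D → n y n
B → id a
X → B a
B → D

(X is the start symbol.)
Yes. X → n n n / X → B a on { 'n' }

A FIRST/FIRST conflict occurs when two productions N → α and N → β for the same non-terminal have FIRST(α) ∩ FIRST(β) ≠ ∅ (with ε ∈ FIRST of a nullable right-hand side, so two nullable alternatives also conflict).

FIRST sets of the non-terminals at (or reachable through a nullable prefix from) the front of some alternative:
  FIRST(B) = { 'id', 'n' }
  FIRST(D) = { 'n' }

Productions for X:
  X → n n n: FIRST = { 'n' }
  X → B a: FIRST = { 'id', 'n' }
Productions for B:
  B → id a: FIRST = { 'id' }
  B → D: FIRST = { 'n' }
D has only one production, so no FIRST/FIRST conflict is possible there.

Conflict for X: X → n n n and X → B a
  Overlap: { 'n' }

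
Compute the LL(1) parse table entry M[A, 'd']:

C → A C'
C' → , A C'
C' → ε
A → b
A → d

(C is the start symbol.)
To find M[A, 'd'], we find productions for A where 'd' is in the predict set (PREDICT(N → α) = (FIRST(α) \ {ε}) ∪ (FOLLOW(N) if α ⇒* ε)).

A → b: PREDICT = { 'b' }
A → d: PREDICT = { 'd' }
  'd' is in predict set, so this production goes in M[A, 'd']

M[A, 'd'] = A → d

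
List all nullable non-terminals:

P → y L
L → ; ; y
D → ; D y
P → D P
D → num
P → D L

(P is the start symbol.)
A non-terminal is nullable if it can derive ε (the empty string): either it has an ε-production, or it has a production whose right-hand side consists entirely of nullable non-terminals.

There are no ε-productions, so no non-terminal can derive ε.
No non-terminals are nullable.

Answer: None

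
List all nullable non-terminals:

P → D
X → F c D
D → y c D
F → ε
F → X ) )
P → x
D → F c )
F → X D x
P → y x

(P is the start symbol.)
{ 'F' }

A non-terminal is nullable if it can derive ε (the empty string): either it has an ε-production, or it has a production whose right-hand side consists entirely of nullable non-terminals.

ε-productions: F → ε
So F is immediately nullable.
No further non-terminal can be added: every production for the remaining non-terminals contains a terminal or a non-nullable non-terminal.
Nullable = { 'F' }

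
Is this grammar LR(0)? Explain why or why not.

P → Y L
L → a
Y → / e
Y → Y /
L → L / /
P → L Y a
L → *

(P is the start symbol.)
A grammar is LR(0) if no state in the canonical LR(0) collection has:
  - both a shift item (dot before a terminal) and a complete item (shift-reduce conflict), or
  - two or more complete items (reduce-reduce conflict; the accept item [P' → P .] counts as a complete item here).

Augment with P' → P and build the canonical LR(0) collection (I0 = CLOSURE({[P' → . P]}), then GOTO on every symbol after a dot until no new states appear). It has 15 states:
  I0: { [L → . *], [L → . L / /], [L → . a], [P → . L Y a], [P → . Y L], [P' → . P], [Y → . / e], [Y → . Y /] }  — shift
  I1: { [L → * .] }  — reduce
  I2: { [Y → / . e] }  — shift
  I3: { [L → L . / /], [P → L . Y a], [Y → . / e], [Y → . Y /] }  — shift
  I4: { [P' → P .] }  — accept
  I5: { [L → . *], [L → . L / /], [L → . a], [P → Y . L], [Y → Y . /] }  — shift
  I6: { [L → a .] }  — reduce
  I7: { [Y → Y / .] }  — reduce
  I8: { [L → L . / /], [P → Y L .] }  — shift, reduce
  I9: { [L → L / . /] }  — shift
  I10: { [L → L / / .] }  — reduce
  I11: { [L → L / . /], [Y → / . e] }  — shift
  I12: { [P → L Y . a], [Y → Y . /] }  — shift
  I13: { [P → L Y a .] }  — reduce
  I14: { [Y → / e .] }  — reduce

Conflict in state I8:
  Shift-reduce conflict between [P → Y L .] and [L → L . / /]
So the grammar is NOT LR(0).

Answer: No. Shift-reduce conflict between [P → Y L .] and [L → L . / /]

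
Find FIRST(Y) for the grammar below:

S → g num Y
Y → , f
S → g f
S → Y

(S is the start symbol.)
To compute FIRST(Y), examine every production with Y on the left-hand side, reading each right-hand side left to right until a non-nullable symbol is reached.

From Y → , f:
  - ',' is a terminal: add ',' and stop

Collecting: FIRST(Y) = { ',' }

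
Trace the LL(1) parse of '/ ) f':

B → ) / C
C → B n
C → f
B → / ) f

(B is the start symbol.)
Stack is shown with the top on the left.

Stack    Input    Action
------------------------
B $      / ) f $  output B → / ) f
/ ) f $  / ) f $  match '/'
) f $    ) f $    match ')'
f $      f $      match 'f'
$        $        accept

The string is accepted.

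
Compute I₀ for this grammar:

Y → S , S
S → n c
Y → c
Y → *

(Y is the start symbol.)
{ [S → . n c], [Y → . *], [Y → . S , S], [Y → . c], [Y' → . Y] }

First, augment the grammar with Y' → Y
I₀ = CLOSURE({ [Y' → . Y] }):
  [Y' → . Y] has the dot before Y: add [Y → . S , S], [Y → . c], [Y → . *]
  [Y → . S , S] has the dot before S: add [S → . n c]
No further items can be added.

I₀ = { [S → . n c], [Y → . *], [Y → . S , S], [Y → . c], [Y' → . Y] }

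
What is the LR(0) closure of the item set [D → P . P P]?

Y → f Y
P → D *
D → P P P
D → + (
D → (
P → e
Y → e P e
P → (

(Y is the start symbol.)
{ [D → . (], [D → . + (], [D → . P P P], [D → P . P P], [P → . (], [P → . D *], [P → . e] }

To compute CLOSURE, for each item [A → α.Bβ] where B is a non-terminal, add [B → .γ] for all productions B → γ; repeat for the newly added items until nothing changes.

Start with: [D → P . P P]
  [D → P . P P] has the dot before P: add [P → . D *], [P → . e], [P → . (]
  [P → . D *] has the dot before D: add [D → . P P P], [D → . + (], [D → . (]
No further items can be added.

CLOSURE = { [D → . (], [D → . + (], [D → . P P P], [D → P . P P], [P → . (], [P → . D *], [P → . e] }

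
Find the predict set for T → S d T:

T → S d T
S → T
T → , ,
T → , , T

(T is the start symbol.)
{ ',' }

PREDICT(T → S d T) = (FIRST(RHS) \ {ε}) ∪ (FOLLOW(T) if ε ∈ FIRST(RHS), i.e. RHS ⇒* ε)
FIRST(S) = { ',' }
FIRST(S d T) = { ',' }
ε ∉ FIRST(S d T), so FOLLOW(T) is not added.
PREDICT(T → S d T) = { ',' }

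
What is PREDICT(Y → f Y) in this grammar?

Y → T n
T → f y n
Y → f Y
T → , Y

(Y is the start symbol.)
PREDICT(Y → f Y) = (FIRST(RHS) \ {ε}) ∪ (FOLLOW(Y) if ε ∈ FIRST(RHS), i.e. RHS ⇒* ε)
FIRST(f Y) = { 'f' }
ε ∉ FIRST(f Y), so FOLLOW(Y) is not added.
PREDICT(Y → f Y) = { 'f' }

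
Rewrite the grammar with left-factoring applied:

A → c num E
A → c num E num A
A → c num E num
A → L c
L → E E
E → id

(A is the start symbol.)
A → c num E A'
A' → ε
A' → num A''
A'' → A
A'' → ε
A → L c
L → E E
E → id

Left-factoring transforms A → αβ₁ | αβ₂ into A → αA' and A' → β₁ | β₂
(α is the longest common prefix among the alternatives). Repeat until
no nonterminal has two alternatives with a common prefix.

Round 1: A has alternatives sharing prefix 'c num E'. Introduce A': A → c num E A'
  Add: A' → ε
  Add: A' → num A
  Add: A' → num

Round 2: A' has alternatives sharing prefix 'num'. Introduce A'': A' → num A''
  Add: A'' → A
  Add: A'' → ε

No remaining common prefixes — done.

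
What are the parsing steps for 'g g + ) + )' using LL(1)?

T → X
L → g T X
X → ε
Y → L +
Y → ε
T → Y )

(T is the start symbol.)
LL(1) parsing maintains a stack (initially the start symbol over $) and the input. At each step: if the stack top is a terminal, match it against the current input token; if it is a non-terminal N, replace it with the RHS of M[N, lookahead] (the unique production whose predict set contains the lookahead).

Stack is shown with the top on the left.

Stack              Input          Action
----------------------------------------
T $                g g + ) + ) $  output T → Y )
Y ) $              g g + ) + ) $  output Y → L +
L + ) $            g g + ) + ) $  output L → g T X
g T X + ) $        g g + ) + ) $  match 'g'
T X + ) $          g + ) + ) $    output T → Y )
Y ) X + ) $        g + ) + ) $    output Y → L +
L + ) X + ) $      g + ) + ) $    output L → g T X
g T X + ) X + ) $  g + ) + ) $    match 'g'
T X + ) X + ) $    + ) + ) $      output T → X
X X + ) X + ) $    + ) + ) $      output X → ε
X + ) X + ) $      + ) + ) $      output X → ε
+ ) X + ) $        + ) + ) $      match '+'
) X + ) $          ) + ) $        match ')'
X + ) $            + ) $          output X → ε
+ ) $              + ) $          match '+'
) $                ) $            match ')'
$                  $              accept

The string is accepted.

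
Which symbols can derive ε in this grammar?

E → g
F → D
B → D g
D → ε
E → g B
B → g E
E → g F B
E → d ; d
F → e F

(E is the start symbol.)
ε-productions: D → ε
So D is immediately nullable.
F → D: every symbol on the right is nullable, so F is nullable too.
No further non-terminal can be added: every production for the remaining non-terminals contains a terminal or a non-nullable non-terminal.
Nullable = { 'D', 'F' }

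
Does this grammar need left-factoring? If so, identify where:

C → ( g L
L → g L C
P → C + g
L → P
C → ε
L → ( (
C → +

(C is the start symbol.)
No, left-factoring is not needed

Left-factoring is needed when two productions for the same non-terminal
share a common prefix on the right-hand side.

Productions for C:
  C → ( g L
  C → ε
  C → +
Productions for L:
  L → g L C
  L → P
  L → ( (

No common prefixes found.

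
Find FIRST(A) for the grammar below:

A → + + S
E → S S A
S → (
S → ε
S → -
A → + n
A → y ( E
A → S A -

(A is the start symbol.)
{ '(', '+', '-', 'y' }

To compute FIRST(A), examine every production with A on the left-hand side, reading each right-hand side left to right until a non-nullable symbol is reached.

FIRST sets of the other non-terminals involved (by the same procedure, iterated to a fixed point):
  FIRST(S) = { '(', '-', ε }

From A → + + S:
  - '+' is a terminal: add '+' and stop
From A → + n:
  - '+' is a terminal: add '+' and stop
From A → y ( E:
  - y is a terminal: add 'y' and stop
From A → S A -:
  - S is a non-terminal: add FIRST(S) \ {ε} = { '(', '-' }
    S is nullable, so continue to the next symbol
  - A is the symbol being defined: contributes nothing new
    A is not nullable, so stop

Collecting: FIRST(A) = { '(', '+', '-', 'y' }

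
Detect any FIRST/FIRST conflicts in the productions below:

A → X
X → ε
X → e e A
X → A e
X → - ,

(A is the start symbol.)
Yes. X → e e A / X → A e on { 'e' }; X → A e / X → '-' ',' on { '-' }

FIRST sets of the non-terminals at (or reachable through a nullable prefix from) the front of some alternative:
  FIRST(A) = { '-', 'e', ε }

Productions for X:
  X → ε: FIRST = { ε }
  X → e e A: FIRST = { 'e' }
  X → A e: FIRST = { '-', 'e' }
  X → - ,: FIRST = { '-' }
A has only one production, so no FIRST/FIRST conflict is possible there.

Conflict for X: X → e e A and X → A e
  Overlap: { 'e' }
Conflict for X: X → A e and X → - ,
  Overlap: { '-' }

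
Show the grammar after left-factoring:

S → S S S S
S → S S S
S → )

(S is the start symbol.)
S → S S S S'
S' → S
S' → ε
S → )

Left-factoring transforms A → αβ₁ | αβ₂ into A → αA' and A' → β₁ | β₂
(α is the longest common prefix among the alternatives). Repeat until
no nonterminal has two alternatives with a common prefix.

Round 1: S has alternatives sharing prefix 'S S S'. Introduce S': S → S S S S'
  Add: S' → S
  Add: S' → ε

No remaining common prefixes — done.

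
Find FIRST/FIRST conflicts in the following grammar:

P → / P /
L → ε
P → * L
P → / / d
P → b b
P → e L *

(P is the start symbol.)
A FIRST/FIRST conflict occurs when two productions N → α and N → β for the same non-terminal have FIRST(α) ∩ FIRST(β) ≠ ∅ (with ε ∈ FIRST of a nullable right-hand side, so two nullable alternatives also conflict).

Productions for P:
  P → / P /: FIRST = { '/' }
  P → * L: FIRST = { '*' }
  P → / / d: FIRST = { '/' }
  P → b b: FIRST = { 'b' }
  P → e L *: FIRST = { 'e' }
L has only one production, so no FIRST/FIRST conflict is possible there.

Conflict for P: P → / P / and P → / / d
  Overlap: { '/' }

Answer: Yes. P → '/' P '/' / P → '/' '/' d on { '/' }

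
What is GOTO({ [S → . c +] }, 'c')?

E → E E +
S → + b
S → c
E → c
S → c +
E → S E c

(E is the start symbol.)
{ [S → c . +] }

GOTO(I, 'c') = CLOSURE({ [A → αX.β] : [A → α.Xβ] ∈ I, X = 'c' })

Items with dot before 'c', with the dot advanced:
  [S → . c +] → [S → c . +]
Closure adds nothing (no advanced item has the dot before a non-terminal).

GOTO = { [S → c . +] }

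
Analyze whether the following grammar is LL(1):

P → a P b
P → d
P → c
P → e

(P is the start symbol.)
Yes, the grammar is LL(1).

For P:
  PREDICT(P → a P b) = { 'a' }
  PREDICT(P → d) = { 'd' }
  PREDICT(P → c) = { 'c' }
  PREDICT(P → e) = { 'e' }

All predict sets are disjoint. The grammar IS LL(1).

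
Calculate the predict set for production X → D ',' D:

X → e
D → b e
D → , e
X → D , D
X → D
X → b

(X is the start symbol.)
PREDICT(X → D ',' D) = (FIRST(RHS) \ {ε}) ∪ (FOLLOW(X) if ε ∈ FIRST(RHS), i.e. RHS ⇒* ε)
FIRST(D) = { ',', 'b' }
FIRST(D ',' D) = { ',', 'b' }
ε ∉ FIRST(D ',' D), so FOLLOW(X) is not added.
PREDICT(X → D ',' D) = { ',', 'b' }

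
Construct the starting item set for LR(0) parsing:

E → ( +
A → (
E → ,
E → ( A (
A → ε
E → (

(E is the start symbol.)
First, augment the grammar with E' → E
I₀ = CLOSURE({ [E' → . E] }):
  [E' → . E] has the dot before E: add [E → . ( +], [E → . ,], [E → . ( A (], [E → . (]
No further items can be added.

I₀ = { [E → . ( +], [E → . ( A (], [E → . (], [E → . ,], [E' → . E] }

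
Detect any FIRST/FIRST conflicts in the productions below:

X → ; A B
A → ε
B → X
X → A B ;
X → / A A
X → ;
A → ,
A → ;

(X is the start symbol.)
A FIRST/FIRST conflict occurs when two productions N → α and N → β for the same non-terminal have FIRST(α) ∩ FIRST(β) ≠ ∅ (with ε ∈ FIRST of a nullable right-hand side, so two nullable alternatives also conflict).

FIRST sets of the non-terminals at (or reachable through a nullable prefix from) the front of some alternative:
  FIRST(A) = { ',', ';', ε }
  FIRST(B) = { ',', '/', ';' }

Productions for X:
  X → ; A B: FIRST = { ';' }
  X → A B ;: FIRST = { ',', '/', ';' }
  X → / A A: FIRST = { '/' }
  X → ;: FIRST = { ';' }
Productions for A:
  A → ε: FIRST = { ε }
  A → ,: FIRST = { ',' }
  A → ;: FIRST = { ';' }
B has only one production, so no FIRST/FIRST conflict is possible there.

Conflict for X: X → ; A B and X → A B ;
  Overlap: { ';' }
Conflict for X: X → ; A B and X → ;
  Overlap: { ';' }
Conflict for X: X → A B ; and X → / A A
  Overlap: { '/' }
Conflict for X: X → A B ; and X → ;
  Overlap: { ';' }

Answer: Yes. X → ';' A B / X → A B ';' on { ';' }; X → ';' A B / X → ';' on { ';' }; X → A B ';' / X → '/' A A on { '/' }; X → A B ';' / X → ';' on { ';' }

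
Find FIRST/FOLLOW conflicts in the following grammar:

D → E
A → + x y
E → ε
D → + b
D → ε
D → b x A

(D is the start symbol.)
No FIRST/FOLLOW conflicts.

Nullable non-terminals: D, E.
FIRST sets used below: FIRST(E) = { ε }

D: nullable alternative(s) D → E, D → ε; FOLLOW(D) = { $ }
  D → E: FIRST \ {ε} = { } — disjoint from FOLLOW(D)
  D → + b: FIRST \ {ε} = { '+' } — disjoint from FOLLOW(D)
  D → ε: FIRST \ {ε} = { } — disjoint from FOLLOW(D)
  D → b x A: FIRST \ {ε} = { 'b' } — disjoint from FOLLOW(D)
E has a nullable alternative but only one production, so nothing to check.

A has no nullable alternative, so no FIRST/FOLLOW check is needed there.

No FIRST/FOLLOW conflicts found.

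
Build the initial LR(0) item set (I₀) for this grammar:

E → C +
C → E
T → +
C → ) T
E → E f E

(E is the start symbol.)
{ [C → . ) T], [C → . E], [E → . C +], [E → . E f E], [E' → . E] }

First, augment the grammar with E' → E
I₀ = CLOSURE({ [E' → . E] }):
  [E' → . E] has the dot before E: add [E → . C +], [E → . E f E]
  [E → . C +] has the dot before C: add [C → . E], [C → . ) T]
No further items can be added.

I₀ = { [C → . ) T], [C → . E], [E → . C +], [E → . E f E], [E' → . E] }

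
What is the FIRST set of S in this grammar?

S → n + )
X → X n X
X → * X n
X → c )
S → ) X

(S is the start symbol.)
From S → n + ):
  - n is a terminal: add 'n' and stop
From S → ) X:
  - ')' is a terminal: add ')' and stop

Collecting: FIRST(S) = { ')', 'n' }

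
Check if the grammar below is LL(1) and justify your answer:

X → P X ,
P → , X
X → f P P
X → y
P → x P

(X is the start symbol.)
A grammar is LL(1) if for each non-terminal N with multiple productions, the predict sets of those productions are pairwise disjoint, where PREDICT(N → α) = (FIRST(α) \ {ε}) ∪ (FOLLOW(N) if α ⇒* ε).

Relevant sets:
  FIRST(P) = { ',', 'x' }

For X:
  PREDICT(X → P X ',') = { ',', 'x' }
  PREDICT(X → f P P) = { 'f' }
  PREDICT(X → y) = { 'y' }
For P:
  PREDICT(P → ',' X) = { ',' }
  PREDICT(P → x P) = { 'x' }

All predict sets are disjoint. The grammar IS LL(1).

Answer: Yes, the grammar is LL(1).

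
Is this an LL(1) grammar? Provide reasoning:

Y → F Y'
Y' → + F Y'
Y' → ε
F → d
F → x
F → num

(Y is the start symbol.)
Yes, the grammar is LL(1).

Relevant sets:
  FOLLOW(Y') = { $ }

For Y':
  PREDICT(Y' → '+' F Y') = { '+' }
  PREDICT(Y' → ε) = { $ }
For F:
  PREDICT(F → d) = { 'd' }
  PREDICT(F → x) = { 'x' }
  PREDICT(F → num) = { 'num' }
Y has a single production, so nothing to check there.

All predict sets are disjoint. The grammar IS LL(1).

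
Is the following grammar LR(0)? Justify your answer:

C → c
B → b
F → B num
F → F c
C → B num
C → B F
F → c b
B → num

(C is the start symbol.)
A grammar is LR(0) if no state in the canonical LR(0) collection has:
  - both a shift item (dot before a terminal) and a complete item (shift-reduce conflict), or
  - two or more complete items (reduce-reduce conflict; the accept item [C' → C .] counts as a complete item here).

Augment with C' → C and build the canonical LR(0) collection (I0 = CLOSURE({[C' → . C]}), then GOTO on every symbol after a dot until no new states appear). It has 13 states:
  I0: { [B → . b], [B → . num], [C → . B F], [C → . B num], [C → . c], [C' → . C] }  — shift
  I1: { [B → . b], [B → . num], [C → B . F], [C → B . num], [F → . B num], [F → . F c], [F → . c b] }  — shift
  I2: { [C' → C .] }  — accept
  I3: { [B → b .] }  — reduce
  I4: { [C → c .] }  — reduce
  I5: { [B → num .] }  — reduce
  I6: { [F → B . num] }  — shift
  I7: { [C → B F .], [F → F . c] }  — shift, reduce
  I8: { [F → c . b] }  — shift
  I9: { [B → num .], [C → B num .] }  — 2 reduces
  I10: { [F → c b .] }  — reduce
  I11: { [F → F c .] }  — reduce
  I12: { [F → B num .] }  — reduce

Conflict in state I7:
  Shift-reduce conflict between [C → B F .] and [F → F . c]
So the grammar is NOT LR(0).

Answer: No. Shift-reduce conflict between [C → B F .] and [F → F . c]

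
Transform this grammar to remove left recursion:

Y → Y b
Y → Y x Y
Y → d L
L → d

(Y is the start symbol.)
Y is directly left-recursive. The standard transformation for
  A → A α₁ | ... | A α_m | β₁ | ... | β_n
is
  A  → β₁ A' | ... | β_n A'
  A' → α₁ A' | ... | α_m A' | ε

Y → d L becomes Y → d L Y'
Y → Y b becomes Y' → b Y'
Y → Y x Y becomes Y' → x Y Y'
Add Y' → ε

Productions for other non-terminals are unchanged:
  L → d

Resulting grammar:
Y → d L Y'
Y' → b Y'
Y' → x Y Y'
Y' → ε
L → d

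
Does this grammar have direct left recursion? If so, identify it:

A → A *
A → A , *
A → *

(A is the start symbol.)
Direct left recursion occurs when N → N α for some non-terminal N (the right-hand side begins with the left-hand side itself).

A → A *: LEFT RECURSIVE (starts with A)
A → A , *: LEFT RECURSIVE (starts with A)
A → *: starts with '*'

The grammar has direct left recursion on: A.

Answer: Yes, A is left-recursive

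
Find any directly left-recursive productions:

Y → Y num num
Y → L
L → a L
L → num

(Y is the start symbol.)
Y → Y num num: LEFT RECURSIVE (starts with Y)
Y → L: starts with L
L → a L: starts with a
L → num: starts with num

The grammar has direct left recursion on: Y.

Answer: Yes, Y is left-recursive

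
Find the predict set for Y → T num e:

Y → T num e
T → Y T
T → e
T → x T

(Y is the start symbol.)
{ 'e', 'x' }

PREDICT(Y → T num e) = (FIRST(RHS) \ {ε}) ∪ (FOLLOW(Y) if ε ∈ FIRST(RHS), i.e. RHS ⇒* ε)
FIRST(T) = { 'e', 'x' }
FIRST(T num e) = { 'e', 'x' }
ε ∉ FIRST(T num e), so FOLLOW(Y) is not added.
PREDICT(Y → T num e) = { 'e', 'x' }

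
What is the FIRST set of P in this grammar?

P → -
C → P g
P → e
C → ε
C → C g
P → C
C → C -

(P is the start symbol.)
To compute FIRST(P), examine every production with P on the left-hand side, reading each right-hand side left to right until a non-nullable symbol is reached.

FIRST sets of the other non-terminals involved (by the same procedure, iterated to a fixed point):
  FIRST(C) = { '-', 'e', 'g', ε }

From P → -:
  - '-' is a terminal: add '-' and stop
From P → e:
  - e is a terminal: add 'e' and stop
From P → C:
  - C is a non-terminal: add FIRST(C) \ {ε} = { '-', 'e', 'g' }
    C is nullable and nothing follows, so the whole right-hand side can vanish: ε ∈ FIRST(P)

Collecting: FIRST(P) = { '-', 'e', 'g', ε }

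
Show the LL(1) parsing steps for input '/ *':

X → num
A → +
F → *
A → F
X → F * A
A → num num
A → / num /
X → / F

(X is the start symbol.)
LL(1) parsing maintains a stack (initially the start symbol over $) and the input. At each step: if the stack top is a terminal, match it against the current input token; if it is a non-terminal N, replace it with the RHS of M[N, lookahead] (the unique production whose predict set contains the lookahead).

Stack is shown with the top on the left.

Stack  Input  Action
--------------------
X $    / * $  output X → / F
/ F $  / * $  match '/'
F $    * $    output F → *
* $    * $    match '*'
$      $      accept

The string is accepted.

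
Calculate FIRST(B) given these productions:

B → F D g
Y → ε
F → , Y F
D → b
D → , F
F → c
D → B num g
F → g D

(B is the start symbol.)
FIRST sets of the other non-terminals involved (by the same procedure, iterated to a fixed point):
  FIRST(F) = { ',', 'c', 'g' }

From B → F D g:
  - F is a non-terminal: add FIRST(F) \ {ε} = { ',', 'c', 'g' }
    F is not nullable, so stop

Collecting: FIRST(B) = { ',', 'c', 'g' }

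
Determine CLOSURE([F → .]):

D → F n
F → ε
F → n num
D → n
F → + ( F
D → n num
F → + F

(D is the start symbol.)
To compute CLOSURE, for each item [A → α.Bβ] where B is a non-terminal, add [B → .γ] for all productions B → γ; repeat for the newly added items until nothing changes.

Start with: [F → .]
The dot is at the end, so nothing is added.

CLOSURE = { [F → .] }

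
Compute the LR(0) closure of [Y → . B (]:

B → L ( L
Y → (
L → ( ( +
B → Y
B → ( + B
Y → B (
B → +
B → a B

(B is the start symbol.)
{ [B → . ( + B], [B → . +], [B → . L ( L], [B → . Y], [B → . a B], [L → . ( ( +], [Y → . (], [Y → . B (] }

To compute CLOSURE, for each item [A → α.Bβ] where B is a non-terminal, add [B → .γ] for all productions B → γ; repeat for the newly added items until nothing changes.

Start with: [Y → . B (]
  [Y → . B (] has the dot before B: add [B → . L ( L], [B → . Y], [B → . ( + B], [B → . +], [B → . a B]
  [B → . L ( L] has the dot before L: add [L → . ( ( +]
  [B → . Y] has the dot before Y: add [Y → . (]
No further items can be added.

CLOSURE = { [B → . ( + B], [B → . +], [B → . L ( L], [B → . Y], [B → . a B], [L → . ( ( +], [Y → . (], [Y → . B (] }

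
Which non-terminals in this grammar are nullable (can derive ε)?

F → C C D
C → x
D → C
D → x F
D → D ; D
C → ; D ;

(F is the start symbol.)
A non-terminal is nullable if it can derive ε (the empty string): either it has an ε-production, or it has a production whose right-hand side consists entirely of nullable non-terminals.

There are no ε-productions, so no non-terminal can derive ε.
No non-terminals are nullable.

Answer: None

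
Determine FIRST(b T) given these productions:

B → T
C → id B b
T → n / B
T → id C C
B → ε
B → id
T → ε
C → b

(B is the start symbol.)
To compute FIRST(b T), process the symbols left to right:
Symbol b is a terminal. Add 'b' and stop.
FIRST(b T) = { 'b' }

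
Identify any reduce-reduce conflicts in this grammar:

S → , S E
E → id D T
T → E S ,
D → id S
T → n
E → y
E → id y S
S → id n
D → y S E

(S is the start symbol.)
No reduce-reduce conflicts

A reduce-reduce conflict occurs when an LR(0) state has two complete items [A → α .] and [B → β .] — both call for a reduction, and with no lookahead the parser cannot choose between them.

Augment with S' → S and build the canonical LR(0) collection (I0 = CLOSURE({[S' → . S]}), then GOTO on every symbol after a dot until no new states appear). It has 20 states:
  I0: { [S → . , S E], [S → . id n], [S' → . S] }  — shift
  I1: { [S → , . S E], [S → . , S E], [S → . id n] }  — shift
  I2: { [S' → S .] }  — accept
  I3: { [S → id . n] }  — shift
  I4: { [S → id n .] }  — reduce
  I5: { [E → . id D T], [E → . id y S], [E → . y], [S → , S . E] }  — shift
  I6: { [S → , S E .] }  — reduce
  I7: { [D → . id S], [D → . y S E], [E → id . D T], [E → id . y S] }  — shift
  I8: { [E → y .] }  — reduce
  I9: { [E → . id D T], [E → . id y S], [E → . y], [E → id D . T], [T → . E S ,], [T → . n] }  — shift
  I10: { [D → id . S], [S → . , S E], [S → . id n] }  — shift
  I11: { [D → y . S E], [E → id y . S], [S → . , S E], [S → . id n] }  — shift
  I12: { [D → y S . E], [E → . id D T], [E → . id y S], [E → . y], [E → id y S .] }  — shift, reduce
  I13: { [D → y S E .] }  — reduce
  I14: { [D → id S .] }  — reduce
  I15: { [S → . , S E], [S → . id n], [T → E . S ,] }  — shift
  I16: { [E → id D T .] }  — reduce
  I17: { [T → n .] }  — reduce
  I18: { [T → E S . ,] }  — shift
  I19: { [T → E S , .] }  — reduce

No state contains more than one complete item.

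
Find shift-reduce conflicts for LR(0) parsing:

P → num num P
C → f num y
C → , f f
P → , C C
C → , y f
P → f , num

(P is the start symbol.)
A shift-reduce conflict occurs when an LR(0) state has both:
  - a complete (reduce) item [A → α .] (dot at the end), and
  - a shift item [B → β . c γ] (dot before a terminal).

Augment with P' → P and build the canonical LR(0) collection (I0 = CLOSURE({[P' → . P]}), then GOTO on every symbol after a dot until no new states appear). It has 19 states:
  I0: { [P → . , C C], [P → . f , num], [P → . num num P], [P' → . P] }  — shift
  I1: { [C → . , f f], [C → . , y f], [C → . f num y], [P → , . C C] }  — shift
  I2: { [P' → P .] }  — accept
  I3: { [P → f . , num] }  — shift
  I4: { [P → num . num P] }  — shift
  I5: { [P → . , C C], [P → . f , num], [P → . num num P], [P → num num . P] }  — shift
  I6: { [P → num num P .] }  — reduce
  I7: { [P → f , . num] }  — shift
  I8: { [P → f , num .] }  — reduce
  I9: { [C → , . f f], [C → , . y f] }  — shift
  I10: { [C → . , f f], [C → . , y f], [C → . f num y], [P → , C . C] }  — shift
  I11: { [C → f . num y] }  — shift
  I12: { [C → f num . y] }  — shift
  I13: { [C → f num y .] }  — reduce
  I14: { [P → , C C .] }  — reduce
  I15: { [C → , f . f] }  — shift
  I16: { [C → , y . f] }  — shift
  I17: { [C → , y f .] }  — reduce
  I18: { [C → , f f .] }  — reduce

No state contains both a complete item and a shift item.

Answer: No shift-reduce conflicts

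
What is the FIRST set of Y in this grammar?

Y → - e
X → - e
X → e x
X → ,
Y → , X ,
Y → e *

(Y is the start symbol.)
{ ',', '-', 'e' }

To compute FIRST(Y), examine every production with Y on the left-hand side, reading each right-hand side left to right until a non-nullable symbol is reached.

From Y → - e:
  - '-' is a terminal: add '-' and stop
From Y → , X ,:
  - ',' is a terminal: add ',' and stop
From Y → e *:
  - e is a terminal: add 'e' and stop

Collecting: FIRST(Y) = { ',', '-', 'e' }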